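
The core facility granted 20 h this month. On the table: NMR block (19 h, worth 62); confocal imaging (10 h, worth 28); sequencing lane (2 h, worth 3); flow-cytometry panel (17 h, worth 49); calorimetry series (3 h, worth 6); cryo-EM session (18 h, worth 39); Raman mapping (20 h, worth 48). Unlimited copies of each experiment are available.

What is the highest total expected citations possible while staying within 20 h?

62

Density check — NMR block 3.26, flow-cytometry panel 2.88, confocal imaging 2.80, Raman mapping 2.40 are the best per h.
Taking NMR block: 19 h used, 62 in expected citations.
That's the maximum — no swap from here does better than 62.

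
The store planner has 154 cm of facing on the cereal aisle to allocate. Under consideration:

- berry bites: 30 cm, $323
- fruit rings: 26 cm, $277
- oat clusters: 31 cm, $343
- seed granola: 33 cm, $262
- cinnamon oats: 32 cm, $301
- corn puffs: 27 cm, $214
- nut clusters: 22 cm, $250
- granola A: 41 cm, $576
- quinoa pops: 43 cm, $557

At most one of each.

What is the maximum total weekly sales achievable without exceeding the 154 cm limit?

1799

The ratio heuristic lands on oat clusters + nut clusters + granola A + quinoa pops (1726) but leaves 17 cm idle.
Dropping nut clusters frees 22 cm; slotting in berry bites (30 cm) lifts the total to 1799 at 145 cm.
Next best is oat clusters + cinnamon oats + granola A + quinoa pops at 1777 (147 cm) — short by 22.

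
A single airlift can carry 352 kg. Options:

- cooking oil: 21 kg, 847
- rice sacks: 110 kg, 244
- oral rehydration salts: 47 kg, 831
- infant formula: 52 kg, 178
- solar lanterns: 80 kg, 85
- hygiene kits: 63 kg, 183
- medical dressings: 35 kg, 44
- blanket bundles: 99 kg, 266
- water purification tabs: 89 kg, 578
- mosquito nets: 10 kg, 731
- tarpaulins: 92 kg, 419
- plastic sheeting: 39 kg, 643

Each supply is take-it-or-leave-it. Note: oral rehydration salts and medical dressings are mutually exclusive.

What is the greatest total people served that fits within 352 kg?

4227

Ranking by ratio (people served/kg): mosquito nets 73.10, cooking oil 40.33, oral rehydration salts 17.68, plastic sheeting 16.49.
Taking cooking oil + oral rehydration salts + infant formula + water purification tabs + mosquito nets + tarpaulins + plastic sheeting: 350 kg used, 4227 in people served.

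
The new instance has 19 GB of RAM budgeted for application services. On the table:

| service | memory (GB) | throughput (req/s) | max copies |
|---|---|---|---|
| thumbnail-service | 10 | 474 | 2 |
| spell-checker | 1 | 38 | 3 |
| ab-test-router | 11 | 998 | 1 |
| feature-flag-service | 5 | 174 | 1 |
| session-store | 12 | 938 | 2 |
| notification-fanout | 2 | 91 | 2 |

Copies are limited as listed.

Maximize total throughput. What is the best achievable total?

1301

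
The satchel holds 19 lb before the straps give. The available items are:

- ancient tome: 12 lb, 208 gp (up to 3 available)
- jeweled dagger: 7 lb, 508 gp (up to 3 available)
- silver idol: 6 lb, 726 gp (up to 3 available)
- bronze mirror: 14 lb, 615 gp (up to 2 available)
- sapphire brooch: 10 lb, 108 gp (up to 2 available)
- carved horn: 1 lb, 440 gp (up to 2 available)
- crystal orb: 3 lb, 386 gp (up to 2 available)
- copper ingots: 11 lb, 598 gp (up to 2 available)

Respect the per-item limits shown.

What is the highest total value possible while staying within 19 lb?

2718

By value per lb: carved horn 440.00, crystal orb 128.67, silver idol 121.00, jeweled dagger 72.57 lead.
A density-first pass picks silver idol + 2×carved horn + 2×crystal orb — 2378 at 14 lb.
Replace crystal orb with silver idol: the trade gains 340 net, giving 2718 at 17 lb.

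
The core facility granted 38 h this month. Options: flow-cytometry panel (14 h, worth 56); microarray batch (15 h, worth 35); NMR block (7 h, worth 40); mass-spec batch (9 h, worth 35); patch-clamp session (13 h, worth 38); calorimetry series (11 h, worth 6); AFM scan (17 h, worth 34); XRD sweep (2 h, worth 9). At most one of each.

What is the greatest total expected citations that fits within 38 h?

143

By expected citations per h: NMR block 5.71, XRD sweep 4.50, flow-cytometry panel 4.00 lead.
Filling by ratio: flow-cytometry panel + NMR block + mass-spec batch + XRD sweep for 140, with 6 h left unused.
The 9 h tied up in mass-spec batch is better spent on patch-clamp session — total rises to 143 (36 h).
No other feasible combination exceeds 143.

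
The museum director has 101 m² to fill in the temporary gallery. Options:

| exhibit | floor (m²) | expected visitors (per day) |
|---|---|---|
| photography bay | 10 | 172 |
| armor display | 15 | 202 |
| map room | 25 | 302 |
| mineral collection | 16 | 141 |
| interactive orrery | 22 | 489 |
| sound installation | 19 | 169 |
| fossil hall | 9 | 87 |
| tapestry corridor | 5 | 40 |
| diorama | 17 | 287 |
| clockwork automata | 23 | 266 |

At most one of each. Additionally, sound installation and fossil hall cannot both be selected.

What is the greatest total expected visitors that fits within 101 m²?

Taking the top-ratio exhibits first gives photography bay + armor display + map room + interactive orrery + fossil hall + diorama for 1539 (98 m²).
Replace map room with tapestry corridor + clockwork automata: the trade gains 4 net, giving 1543 at 101 m².
The closest alternative, photography bay + armor display + map room + interactive orrery + fossil hall + diorama, reaches only 1539.

1543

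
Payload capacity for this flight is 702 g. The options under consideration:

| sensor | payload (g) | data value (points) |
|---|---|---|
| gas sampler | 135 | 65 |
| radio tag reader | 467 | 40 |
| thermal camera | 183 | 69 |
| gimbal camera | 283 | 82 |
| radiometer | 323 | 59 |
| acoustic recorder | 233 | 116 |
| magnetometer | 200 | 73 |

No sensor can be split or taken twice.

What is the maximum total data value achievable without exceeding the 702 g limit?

The ratio heuristic lands on gas sampler + thermal camera + acoustic recorder (250) but leaves 151 g idle.
Dropping gas sampler frees 135 g; slotting in gimbal camera (283 g) lifts the total to 267 at 699 g.
Every other selection either busts 702 g or fails to beat 267.

267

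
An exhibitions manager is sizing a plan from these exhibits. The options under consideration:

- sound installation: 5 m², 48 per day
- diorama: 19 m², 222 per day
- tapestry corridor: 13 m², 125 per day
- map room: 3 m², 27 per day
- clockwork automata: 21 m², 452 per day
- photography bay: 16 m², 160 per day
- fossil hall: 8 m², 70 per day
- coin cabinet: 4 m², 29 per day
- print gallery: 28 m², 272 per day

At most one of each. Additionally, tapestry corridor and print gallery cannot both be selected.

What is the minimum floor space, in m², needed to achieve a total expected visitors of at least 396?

Minimise m² subject to total expected visitors ≥ 396.
Taking clockwork automata gives 452 (≥ 396) for 21 m².
Any bundle with less than 21 m² falls short of 396.

21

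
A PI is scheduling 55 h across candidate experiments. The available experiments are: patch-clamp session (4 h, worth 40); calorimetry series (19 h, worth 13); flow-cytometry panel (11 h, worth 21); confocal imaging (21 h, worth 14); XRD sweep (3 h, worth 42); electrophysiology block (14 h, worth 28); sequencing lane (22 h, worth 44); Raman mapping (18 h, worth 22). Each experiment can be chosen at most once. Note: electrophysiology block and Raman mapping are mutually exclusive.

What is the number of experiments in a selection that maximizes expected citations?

5

Optimal total is 175.
patch-clamp session + flow-cytometry panel + XRD sweep + electrophysiology block + sequencing lane hits 175 at 54 h.
Every optimal selection uses 5 experiments.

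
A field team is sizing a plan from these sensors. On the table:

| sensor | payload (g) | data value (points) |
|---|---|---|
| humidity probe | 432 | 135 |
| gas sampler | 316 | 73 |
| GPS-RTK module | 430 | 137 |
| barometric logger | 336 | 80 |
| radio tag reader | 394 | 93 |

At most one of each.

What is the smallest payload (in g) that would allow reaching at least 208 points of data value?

746

Need the lightest bundle worth ≥ 208.
gas sampler + GPS-RTK module: 210 data value at 746 g.
No combination under 746 g hits 208.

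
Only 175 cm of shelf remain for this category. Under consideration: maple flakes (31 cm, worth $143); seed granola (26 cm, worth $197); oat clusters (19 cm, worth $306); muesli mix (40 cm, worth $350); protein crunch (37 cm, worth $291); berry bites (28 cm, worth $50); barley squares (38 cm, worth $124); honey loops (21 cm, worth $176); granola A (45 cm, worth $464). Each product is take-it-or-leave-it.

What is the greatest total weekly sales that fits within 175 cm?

1608

Taking the top-ratio products first gives oat clusters + muesli mix + protein crunch + honey loops + granola A for 1587 (162 cm).
Replace honey loops with seed granola: the trade gains 21 net, giving 1608 at 167 cm.
Every other selection either busts 175 cm or fails to beat 1608.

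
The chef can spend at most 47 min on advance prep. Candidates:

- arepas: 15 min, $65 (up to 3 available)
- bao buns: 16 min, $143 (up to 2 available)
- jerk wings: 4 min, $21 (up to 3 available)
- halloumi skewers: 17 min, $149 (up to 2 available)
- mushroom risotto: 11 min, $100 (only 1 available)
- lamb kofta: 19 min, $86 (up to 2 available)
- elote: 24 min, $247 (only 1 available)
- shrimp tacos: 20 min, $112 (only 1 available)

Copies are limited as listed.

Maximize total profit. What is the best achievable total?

Taking the top-ratio dishes first gives 3×jerk wings + mushroom risotto + elote for 410 (47 min).
Replace 2×jerk wings and mushroom risotto with halloumi skewers: the trade gains 7 net, giving 417 at 45 min.

417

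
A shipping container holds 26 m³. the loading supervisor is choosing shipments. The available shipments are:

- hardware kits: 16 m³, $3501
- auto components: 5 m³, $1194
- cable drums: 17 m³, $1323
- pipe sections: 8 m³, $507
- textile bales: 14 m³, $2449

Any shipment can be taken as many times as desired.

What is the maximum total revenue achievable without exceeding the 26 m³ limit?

5970

Density check — auto components 238.80, hardware kits 218.81, textile bales 174.93, cable drums 77.82 are the best per m³.
The ratio ordering already packs tightly: 5×auto components, 25 m³, 5970.
The spare 1 m³ is too small for any remaining shipment, and no exchange beats 5970.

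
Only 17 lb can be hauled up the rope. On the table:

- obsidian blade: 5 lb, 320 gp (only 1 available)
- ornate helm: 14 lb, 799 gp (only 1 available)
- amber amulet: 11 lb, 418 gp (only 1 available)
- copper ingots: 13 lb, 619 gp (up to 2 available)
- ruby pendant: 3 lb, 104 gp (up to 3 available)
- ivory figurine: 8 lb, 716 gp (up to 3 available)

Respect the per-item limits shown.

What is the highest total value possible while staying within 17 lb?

The ratio ordering already packs tightly: 2×ivory figurine, 16 lb, 1432.

1432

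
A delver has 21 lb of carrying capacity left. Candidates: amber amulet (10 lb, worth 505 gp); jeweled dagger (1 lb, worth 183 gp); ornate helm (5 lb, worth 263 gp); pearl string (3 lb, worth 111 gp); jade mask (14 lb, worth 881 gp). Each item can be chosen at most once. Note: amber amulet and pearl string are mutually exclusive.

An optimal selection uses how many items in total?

Best achievable value is 1327.
For example jeweled dagger + ornate helm + jade mask achieves it, using 20 lb.
All optima have 3 items.

3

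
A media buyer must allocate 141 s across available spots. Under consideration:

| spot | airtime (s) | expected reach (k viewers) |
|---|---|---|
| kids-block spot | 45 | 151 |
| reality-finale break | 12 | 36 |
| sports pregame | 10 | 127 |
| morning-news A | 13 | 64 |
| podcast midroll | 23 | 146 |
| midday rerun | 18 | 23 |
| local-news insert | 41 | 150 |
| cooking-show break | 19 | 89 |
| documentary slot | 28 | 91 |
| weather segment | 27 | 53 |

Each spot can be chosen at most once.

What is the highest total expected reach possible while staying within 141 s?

Taking the top-ratio spots first gives sports pregame + morning-news A + podcast midroll + local-news insert + cooking-show break + documentary slot for 667 (134 s).
The 41 s tied up in local-news insert is better spent on kids-block spot — total rises to 668 (138 s).

668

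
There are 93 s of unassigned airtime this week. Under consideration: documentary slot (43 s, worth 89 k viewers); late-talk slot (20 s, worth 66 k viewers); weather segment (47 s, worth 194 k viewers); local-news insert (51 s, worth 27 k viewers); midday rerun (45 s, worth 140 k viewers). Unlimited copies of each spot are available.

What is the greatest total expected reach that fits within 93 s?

334

By expected reach per s: weather segment 4.13, late-talk slot 3.30, midday rerun 3.11, documentary slot 2.07 lead.
Greedy by ratio would take 2×late-talk slot + weather segment: 87 s used, total 326.
Replace 2×late-talk slot with midday rerun: the trade gains 8 net, giving 334 at 92 s.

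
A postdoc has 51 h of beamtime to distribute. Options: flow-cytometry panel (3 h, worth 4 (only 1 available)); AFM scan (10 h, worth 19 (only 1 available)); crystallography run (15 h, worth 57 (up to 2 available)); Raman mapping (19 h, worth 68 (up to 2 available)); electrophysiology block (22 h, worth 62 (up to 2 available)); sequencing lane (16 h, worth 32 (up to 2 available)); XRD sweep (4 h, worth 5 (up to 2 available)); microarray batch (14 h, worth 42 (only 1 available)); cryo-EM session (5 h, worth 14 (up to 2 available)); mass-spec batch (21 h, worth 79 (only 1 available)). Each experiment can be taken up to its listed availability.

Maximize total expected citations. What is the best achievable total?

Best packing: 2×crystallography run + mass-spec batch — 51 h, 193 total.

193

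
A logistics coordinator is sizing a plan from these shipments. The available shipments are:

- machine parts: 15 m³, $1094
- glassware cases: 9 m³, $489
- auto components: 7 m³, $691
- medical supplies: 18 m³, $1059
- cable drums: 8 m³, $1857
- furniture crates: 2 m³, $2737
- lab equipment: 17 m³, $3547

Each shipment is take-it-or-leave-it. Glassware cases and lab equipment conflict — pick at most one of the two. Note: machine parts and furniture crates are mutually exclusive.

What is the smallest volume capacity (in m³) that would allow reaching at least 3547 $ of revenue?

10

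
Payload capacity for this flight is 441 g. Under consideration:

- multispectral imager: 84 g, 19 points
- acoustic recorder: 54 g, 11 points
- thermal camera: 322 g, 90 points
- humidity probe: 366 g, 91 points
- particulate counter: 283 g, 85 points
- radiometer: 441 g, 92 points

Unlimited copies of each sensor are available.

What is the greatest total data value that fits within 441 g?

By data value per g: particulate counter 0.30, thermal camera 0.28, humidity probe 0.25, multispectral imager 0.23 lead.
Taking multispectral imager + acoustic recorder + particulate counter: 421 g used, 115 in data value.
The spare 20 g is too small for any remaining sensor, and no exchange beats 115.

115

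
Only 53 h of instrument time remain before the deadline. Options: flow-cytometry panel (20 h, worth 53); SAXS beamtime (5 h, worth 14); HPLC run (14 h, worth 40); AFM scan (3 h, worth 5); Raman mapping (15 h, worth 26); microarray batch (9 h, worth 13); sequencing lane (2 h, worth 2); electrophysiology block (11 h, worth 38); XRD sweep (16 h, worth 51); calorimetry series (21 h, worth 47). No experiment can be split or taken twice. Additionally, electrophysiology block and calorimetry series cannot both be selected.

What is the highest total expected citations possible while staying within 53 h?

156

Filling by ratio: SAXS beamtime + HPLC run + AFM scan + sequencing lane + electrophysiology block + XRD sweep for 150, with 2 h left unused.
The 19 h tied up in HPLC run and AFM scan and sequencing lane is better spent on flow-cytometry panel — total rises to 156 (52 h).
Every other selection either busts 53 h or breaks a pairing rule or fails to beat 156.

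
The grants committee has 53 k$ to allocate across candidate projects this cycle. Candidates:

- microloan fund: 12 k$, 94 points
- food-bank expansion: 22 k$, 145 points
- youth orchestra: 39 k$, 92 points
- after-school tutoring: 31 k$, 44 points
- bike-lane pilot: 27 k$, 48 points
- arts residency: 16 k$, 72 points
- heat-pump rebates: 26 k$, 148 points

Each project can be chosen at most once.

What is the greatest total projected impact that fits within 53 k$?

311

The ratio ordering already packs tightly: microloan fund + food-bank expansion + arts residency, 50 k$, 311.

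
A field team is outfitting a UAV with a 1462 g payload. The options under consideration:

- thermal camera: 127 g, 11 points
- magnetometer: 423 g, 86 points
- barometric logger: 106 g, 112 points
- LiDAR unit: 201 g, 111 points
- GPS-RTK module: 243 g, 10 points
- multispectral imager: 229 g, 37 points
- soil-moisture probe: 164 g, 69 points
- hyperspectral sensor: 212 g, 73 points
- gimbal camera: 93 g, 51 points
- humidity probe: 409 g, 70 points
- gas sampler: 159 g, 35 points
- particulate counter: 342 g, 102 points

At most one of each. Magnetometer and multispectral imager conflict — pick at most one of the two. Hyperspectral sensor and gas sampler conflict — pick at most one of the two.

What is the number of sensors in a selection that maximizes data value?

7

Optimal total is 555.
barometric logger + LiDAR unit + multispectral imager + soil-moisture probe + hyperspectral sensor + gimbal camera + particulate counter hits 555 at 1347 g.
Every optimal selection uses 7 sensors.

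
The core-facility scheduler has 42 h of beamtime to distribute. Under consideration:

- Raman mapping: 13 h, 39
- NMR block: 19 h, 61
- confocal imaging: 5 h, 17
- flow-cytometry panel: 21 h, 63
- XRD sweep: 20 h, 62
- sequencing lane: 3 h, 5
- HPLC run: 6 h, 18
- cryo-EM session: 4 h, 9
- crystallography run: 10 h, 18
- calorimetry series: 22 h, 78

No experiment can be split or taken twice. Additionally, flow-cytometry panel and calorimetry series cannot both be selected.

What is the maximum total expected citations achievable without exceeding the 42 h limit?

140

Taking the top-ratio experiments first gives Raman mapping + confocal imaging + calorimetry series for 134 (40 h).
Dropping Raman mapping and confocal imaging frees 18 h; slotting in XRD sweep (20 h) lifts the total to 140 at 42 h.
Runner-up NMR block + calorimetry series tops out at 139.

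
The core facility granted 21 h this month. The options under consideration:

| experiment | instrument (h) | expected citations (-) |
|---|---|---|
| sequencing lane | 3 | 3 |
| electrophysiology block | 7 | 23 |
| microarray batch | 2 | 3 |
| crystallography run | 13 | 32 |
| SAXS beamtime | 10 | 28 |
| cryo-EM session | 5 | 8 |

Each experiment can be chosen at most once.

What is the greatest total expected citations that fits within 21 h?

By expected citations per h: electrophysiology block 3.29, SAXS beamtime 2.80, crystallography run 2.46 lead.
Filling by ratio: electrophysiology block + microarray batch + SAXS beamtime for 54, with 2 h left unused.
The 12 h tied up in microarray batch and SAXS beamtime is better spent on crystallography run — total rises to 55 (20 h).
Next best is sequencing lane + electrophysiology block + SAXS beamtime at 54 (20 h) — short by 1.

55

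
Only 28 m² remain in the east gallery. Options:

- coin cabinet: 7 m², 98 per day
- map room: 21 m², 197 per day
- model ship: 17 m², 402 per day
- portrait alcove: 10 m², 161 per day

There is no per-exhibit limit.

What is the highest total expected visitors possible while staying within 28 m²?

563

By expected visitors per m²: model ship 23.65, portrait alcove 16.10, coin cabinet 14.00, map room 9.38 lead.
Best packing: model ship + portrait alcove — 27 m², 563 total.
Nothing else within 28 m² beats 563.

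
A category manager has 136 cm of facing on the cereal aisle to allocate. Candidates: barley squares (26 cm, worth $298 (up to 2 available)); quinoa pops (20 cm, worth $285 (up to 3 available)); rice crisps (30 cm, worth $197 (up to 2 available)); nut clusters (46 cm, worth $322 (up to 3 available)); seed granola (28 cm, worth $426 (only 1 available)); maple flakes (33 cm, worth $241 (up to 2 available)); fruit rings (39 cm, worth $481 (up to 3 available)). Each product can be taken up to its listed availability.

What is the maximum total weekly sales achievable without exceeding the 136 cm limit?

1775

Filling by ratio: 3×quinoa pops + seed granola + fruit rings for 1762, with 9 cm left unused.
Replace quinoa pops with barley squares: the trade gains 13 net, giving 1775 at 133 cm.
No other feasible combination exceeds 1775.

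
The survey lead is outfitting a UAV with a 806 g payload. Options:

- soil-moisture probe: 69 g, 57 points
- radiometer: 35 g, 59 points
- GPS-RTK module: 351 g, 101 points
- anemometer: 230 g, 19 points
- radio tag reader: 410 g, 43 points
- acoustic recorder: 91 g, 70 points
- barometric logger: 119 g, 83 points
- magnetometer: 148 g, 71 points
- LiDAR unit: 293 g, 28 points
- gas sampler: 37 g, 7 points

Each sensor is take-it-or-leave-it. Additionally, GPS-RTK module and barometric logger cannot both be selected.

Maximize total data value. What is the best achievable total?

Soil-moisture probe + radiometer + acoustic recorder + barometric logger + magnetometer + LiDAR unit + gas sampler uses 792 of the 806 g and totals 375.
Next best is soil-moisture probe + radiometer + acoustic recorder + barometric logger + magnetometer + LiDAR unit at 368 (755 g) — short by 7.

375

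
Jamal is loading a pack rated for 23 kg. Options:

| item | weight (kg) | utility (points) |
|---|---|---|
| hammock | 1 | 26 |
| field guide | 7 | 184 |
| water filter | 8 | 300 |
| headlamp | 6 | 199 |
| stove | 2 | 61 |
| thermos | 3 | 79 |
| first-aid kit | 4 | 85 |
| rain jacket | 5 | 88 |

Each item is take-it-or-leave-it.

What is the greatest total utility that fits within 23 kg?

Filling by ratio: hammock + water filter + headlamp + stove + thermos for 665, with 3 kg left unused.
Replace hammock and thermos with field guide: the trade gains 79 net, giving 744 at 23 kg.
Nothing else within 23 kg beats 744.

744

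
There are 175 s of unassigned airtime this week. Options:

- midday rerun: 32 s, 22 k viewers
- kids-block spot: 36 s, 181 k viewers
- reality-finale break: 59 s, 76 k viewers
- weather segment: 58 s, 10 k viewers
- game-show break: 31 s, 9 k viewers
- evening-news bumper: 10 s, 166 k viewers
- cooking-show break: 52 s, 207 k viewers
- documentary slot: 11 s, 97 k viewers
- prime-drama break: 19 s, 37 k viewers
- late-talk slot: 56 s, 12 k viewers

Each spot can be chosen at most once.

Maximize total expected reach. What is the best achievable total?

727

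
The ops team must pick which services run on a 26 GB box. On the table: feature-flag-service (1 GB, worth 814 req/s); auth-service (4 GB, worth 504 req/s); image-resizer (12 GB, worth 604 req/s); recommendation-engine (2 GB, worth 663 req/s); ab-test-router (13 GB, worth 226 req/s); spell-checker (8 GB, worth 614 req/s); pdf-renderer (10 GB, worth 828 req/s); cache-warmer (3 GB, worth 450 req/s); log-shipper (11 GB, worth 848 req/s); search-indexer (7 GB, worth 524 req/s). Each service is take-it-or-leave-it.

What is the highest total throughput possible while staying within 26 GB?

3569

Density check — feature-flag-service 814.00, recommendation-engine 331.50, cache-warmer 150.00 are the best per GB.
Greedy by ratio would take feature-flag-service + auth-service + recommendation-engine + pdf-renderer + cache-warmer: 20 GB used, total 3259.
The 10 GB tied up in pdf-renderer is better spent on spell-checker + search-indexer — total rises to 3569 (25 GB).
Next best is feature-flag-service + auth-service + recommendation-engine + spell-checker + log-shipper at 3443 (26 GB) — short by 126.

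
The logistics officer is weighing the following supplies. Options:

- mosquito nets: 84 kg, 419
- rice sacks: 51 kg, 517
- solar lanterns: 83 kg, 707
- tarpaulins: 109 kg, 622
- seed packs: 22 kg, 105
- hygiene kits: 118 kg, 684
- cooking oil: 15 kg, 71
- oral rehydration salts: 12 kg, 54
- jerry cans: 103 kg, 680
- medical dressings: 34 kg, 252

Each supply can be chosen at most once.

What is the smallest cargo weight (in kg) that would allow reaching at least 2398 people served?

343

Need the lightest bundle worth ≥ 2398.
mosquito nets + rice sacks + solar lanterns + seed packs + jerry cans: 2428 people served at 343 kg.
No combination under 343 kg hits 2398.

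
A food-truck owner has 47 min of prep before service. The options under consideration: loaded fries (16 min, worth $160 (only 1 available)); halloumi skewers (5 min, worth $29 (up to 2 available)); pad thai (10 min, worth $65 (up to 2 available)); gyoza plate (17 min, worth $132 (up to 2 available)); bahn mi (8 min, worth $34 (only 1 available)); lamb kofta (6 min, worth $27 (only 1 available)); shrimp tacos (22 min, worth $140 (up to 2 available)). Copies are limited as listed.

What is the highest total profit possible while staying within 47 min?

357

Loaded fries + pad thai + gyoza plate uses 43 of the 47 min and totals 357.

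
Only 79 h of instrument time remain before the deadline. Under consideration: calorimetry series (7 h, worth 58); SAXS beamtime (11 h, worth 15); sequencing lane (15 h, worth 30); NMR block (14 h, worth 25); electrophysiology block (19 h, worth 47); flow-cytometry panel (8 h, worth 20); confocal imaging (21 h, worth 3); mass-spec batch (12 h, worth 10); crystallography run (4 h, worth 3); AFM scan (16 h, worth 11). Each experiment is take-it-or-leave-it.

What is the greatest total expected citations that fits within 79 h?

Best packing: calorimetry series + SAXS beamtime + sequencing lane + NMR block + electrophysiology block + flow-cytometry panel + crystallography run — 78 h, 198 total.
That's the maximum — no swap from here does better than 198.

198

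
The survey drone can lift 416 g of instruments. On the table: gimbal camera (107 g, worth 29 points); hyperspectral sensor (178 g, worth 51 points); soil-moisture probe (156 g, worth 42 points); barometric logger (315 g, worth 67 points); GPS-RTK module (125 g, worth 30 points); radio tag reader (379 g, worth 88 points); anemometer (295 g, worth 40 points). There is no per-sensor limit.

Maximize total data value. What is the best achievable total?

110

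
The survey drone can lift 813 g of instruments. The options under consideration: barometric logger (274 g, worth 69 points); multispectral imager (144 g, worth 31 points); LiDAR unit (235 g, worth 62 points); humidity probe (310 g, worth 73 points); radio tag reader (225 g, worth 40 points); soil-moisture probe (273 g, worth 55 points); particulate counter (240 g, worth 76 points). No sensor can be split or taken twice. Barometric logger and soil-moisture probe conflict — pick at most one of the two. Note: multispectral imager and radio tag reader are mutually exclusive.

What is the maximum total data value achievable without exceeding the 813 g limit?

211

Density check — particulate counter 0.32, LiDAR unit 0.26, barometric logger 0.25 are the best per g.
The ratio heuristic lands on barometric logger + LiDAR unit + particulate counter (207) but leaves 64 g idle.
Dropping barometric logger frees 274 g; slotting in humidity probe (310 g) lifts the total to 211 at 785 g.
That's the maximum — no feasible swap from here does better than 211.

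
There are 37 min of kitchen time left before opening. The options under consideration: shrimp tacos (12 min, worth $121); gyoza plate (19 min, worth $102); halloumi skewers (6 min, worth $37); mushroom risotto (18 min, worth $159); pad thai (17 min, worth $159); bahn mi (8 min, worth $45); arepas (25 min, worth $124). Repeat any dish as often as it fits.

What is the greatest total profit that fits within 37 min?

Taking 3×shrimp tacos: 36 min used, 363 in profit.
No other feasible combination exceeds 363.

363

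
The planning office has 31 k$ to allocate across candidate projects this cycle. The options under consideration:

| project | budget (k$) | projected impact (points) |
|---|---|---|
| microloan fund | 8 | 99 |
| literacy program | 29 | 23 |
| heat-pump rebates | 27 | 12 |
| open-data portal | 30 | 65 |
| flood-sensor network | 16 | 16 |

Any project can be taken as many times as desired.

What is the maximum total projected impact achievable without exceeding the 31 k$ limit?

297

3×microloan fund uses 24 of the 31 k$ and totals 297.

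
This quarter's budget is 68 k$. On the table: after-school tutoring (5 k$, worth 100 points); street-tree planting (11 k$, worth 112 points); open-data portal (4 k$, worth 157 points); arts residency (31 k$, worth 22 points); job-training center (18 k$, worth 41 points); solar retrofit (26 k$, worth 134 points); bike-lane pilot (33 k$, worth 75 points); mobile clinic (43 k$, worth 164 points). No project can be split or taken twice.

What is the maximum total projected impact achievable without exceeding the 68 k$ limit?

After-school tutoring + street-tree planting + open-data portal + job-training center + solar retrofit uses 64 of the 68 k$ and totals 544.
Next best is after-school tutoring + street-tree planting + open-data portal + mobile clinic at 533 (63 k$) — short by 11.

544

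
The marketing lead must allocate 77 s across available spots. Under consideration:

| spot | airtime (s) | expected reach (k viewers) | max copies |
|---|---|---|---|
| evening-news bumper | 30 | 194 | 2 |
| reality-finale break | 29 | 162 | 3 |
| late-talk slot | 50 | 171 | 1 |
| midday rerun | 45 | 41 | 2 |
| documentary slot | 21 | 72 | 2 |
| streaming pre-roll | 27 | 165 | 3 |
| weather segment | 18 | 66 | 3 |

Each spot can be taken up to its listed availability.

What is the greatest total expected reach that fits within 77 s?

425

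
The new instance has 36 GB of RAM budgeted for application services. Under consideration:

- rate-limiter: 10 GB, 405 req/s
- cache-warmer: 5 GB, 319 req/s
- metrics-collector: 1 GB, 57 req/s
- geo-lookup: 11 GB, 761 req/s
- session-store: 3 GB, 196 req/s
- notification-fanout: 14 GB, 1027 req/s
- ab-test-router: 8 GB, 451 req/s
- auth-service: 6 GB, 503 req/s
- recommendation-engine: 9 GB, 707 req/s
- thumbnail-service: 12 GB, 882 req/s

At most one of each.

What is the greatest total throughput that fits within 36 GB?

By throughput per GB: auth-service 83.83, recommendation-engine 78.56, thumbnail-service 73.50 lead.
Greedy by ratio would take cache-warmer + metrics-collector + session-store + auth-service + recommendation-engine + thumbnail-service: 36 GB used, total 2664.
The 14 GB tied up in cache-warmer and session-store and auth-service is better spent on notification-fanout — total rises to 2673 (36 GB).

2673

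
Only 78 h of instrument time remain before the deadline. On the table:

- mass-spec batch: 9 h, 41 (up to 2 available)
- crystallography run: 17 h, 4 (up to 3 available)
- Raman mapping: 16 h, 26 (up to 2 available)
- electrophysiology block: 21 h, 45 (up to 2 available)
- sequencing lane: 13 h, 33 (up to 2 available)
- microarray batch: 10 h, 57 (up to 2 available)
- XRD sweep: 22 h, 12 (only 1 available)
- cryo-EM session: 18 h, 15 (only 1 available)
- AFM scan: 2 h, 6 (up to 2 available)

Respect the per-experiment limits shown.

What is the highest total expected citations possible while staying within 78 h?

286

By expected citations per h: microarray batch 5.70, mass-spec batch 4.56, AFM scan 3.00 lead.
Greedy by ratio would take 2×mass-spec batch + 2×sequencing lane + 2×microarray batch + 2×AFM scan: 68 h used, total 274.
The 13 h tied up in sequencing lane is better spent on electrophysiology block — total rises to 286 (76 h).
That's the maximum — no swap from here does better than 286.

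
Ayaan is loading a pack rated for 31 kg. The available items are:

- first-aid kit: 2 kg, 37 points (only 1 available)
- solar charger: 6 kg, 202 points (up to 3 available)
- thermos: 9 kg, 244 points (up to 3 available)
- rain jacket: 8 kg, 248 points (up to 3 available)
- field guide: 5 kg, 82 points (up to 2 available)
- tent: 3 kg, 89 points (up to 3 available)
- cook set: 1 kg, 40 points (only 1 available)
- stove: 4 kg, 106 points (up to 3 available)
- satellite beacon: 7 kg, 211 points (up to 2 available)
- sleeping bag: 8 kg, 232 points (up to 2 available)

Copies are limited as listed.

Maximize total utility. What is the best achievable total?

A density-first pass picks 3×solar charger + rain jacket + tent + cook set — 983 at 30 kg.
The 3 kg tied up in tent is better spent on stove — total rises to 1000 (31 kg).
That's the maximum — no swap from here does better than 1000.

1000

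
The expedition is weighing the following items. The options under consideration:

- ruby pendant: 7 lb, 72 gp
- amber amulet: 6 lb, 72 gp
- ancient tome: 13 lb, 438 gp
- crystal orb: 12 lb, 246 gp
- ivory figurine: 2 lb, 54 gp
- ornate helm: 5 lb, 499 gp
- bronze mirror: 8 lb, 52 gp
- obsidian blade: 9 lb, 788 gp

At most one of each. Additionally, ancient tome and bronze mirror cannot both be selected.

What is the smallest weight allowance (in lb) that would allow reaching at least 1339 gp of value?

Minimise lb subject to total value ≥ 1339.
Taking ivory figurine + ornate helm + obsidian blade gives 1341 (≥ 1339) for 16 lb.
No combination under 16 lb hits 1339.

16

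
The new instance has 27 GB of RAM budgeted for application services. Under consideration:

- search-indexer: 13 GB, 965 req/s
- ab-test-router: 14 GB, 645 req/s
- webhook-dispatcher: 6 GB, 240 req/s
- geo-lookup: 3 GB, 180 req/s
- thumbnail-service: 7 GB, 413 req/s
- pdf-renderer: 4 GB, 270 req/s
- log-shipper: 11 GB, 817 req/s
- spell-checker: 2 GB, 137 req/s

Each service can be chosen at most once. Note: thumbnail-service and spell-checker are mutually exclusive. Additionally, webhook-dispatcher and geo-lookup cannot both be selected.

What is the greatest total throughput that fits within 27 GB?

The ratio heuristic lands on search-indexer + log-shipper + spell-checker (1919) but leaves 1 GB idle.
Replace spell-checker with geo-lookup: the trade gains 43 net, giving 1962 at 27 GB.
That's the maximum — no feasible swap from here does better than 1962.

1962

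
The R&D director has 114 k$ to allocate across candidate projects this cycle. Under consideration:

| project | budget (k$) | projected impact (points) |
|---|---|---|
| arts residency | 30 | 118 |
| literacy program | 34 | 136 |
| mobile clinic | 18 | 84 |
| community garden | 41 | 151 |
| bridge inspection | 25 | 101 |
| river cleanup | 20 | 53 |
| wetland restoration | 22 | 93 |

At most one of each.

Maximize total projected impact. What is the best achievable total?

A density-first pass picks literacy program + mobile clinic + bridge inspection + wetland restoration — 414 at 99 k$.
Dropping literacy program and wetland restoration frees 56 k$; slotting in arts residency + community garden (71 k$) lifts the total to 454 at 114 k$.
Next best is arts residency + literacy program + bridge inspection + wetland restoration at 448 (111 k$) — short by 6.

454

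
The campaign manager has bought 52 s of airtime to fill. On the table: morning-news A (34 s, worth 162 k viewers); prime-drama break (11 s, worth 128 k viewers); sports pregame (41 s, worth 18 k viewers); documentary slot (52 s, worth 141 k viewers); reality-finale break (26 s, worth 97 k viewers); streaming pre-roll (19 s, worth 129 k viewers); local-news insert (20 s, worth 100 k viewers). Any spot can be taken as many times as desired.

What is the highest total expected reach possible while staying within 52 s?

Filling by ratio: 4×prime-drama break for 512, with 8 s left unused.
Dropping prime-drama break frees 11 s; slotting in streaming pre-roll (19 s) lifts the total to 513 at 52 s.

513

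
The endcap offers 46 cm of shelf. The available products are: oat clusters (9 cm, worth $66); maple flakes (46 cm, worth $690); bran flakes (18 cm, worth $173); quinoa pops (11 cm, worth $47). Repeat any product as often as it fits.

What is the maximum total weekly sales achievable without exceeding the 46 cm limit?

690

By weekly sales per cm: maple flakes 15.00, bran flakes 9.61, oat clusters 7.33 lead.
Maple flakes uses 46 of the 46 cm and totals 690.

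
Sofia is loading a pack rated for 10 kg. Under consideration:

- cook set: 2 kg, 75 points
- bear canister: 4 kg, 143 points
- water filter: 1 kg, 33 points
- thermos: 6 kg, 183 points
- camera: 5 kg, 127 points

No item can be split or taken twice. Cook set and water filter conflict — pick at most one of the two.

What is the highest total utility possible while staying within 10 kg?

Best packing: bear canister + thermos — 10 kg, 326 total.
Runner-up bear canister + water filter + camera tops out at 303.

326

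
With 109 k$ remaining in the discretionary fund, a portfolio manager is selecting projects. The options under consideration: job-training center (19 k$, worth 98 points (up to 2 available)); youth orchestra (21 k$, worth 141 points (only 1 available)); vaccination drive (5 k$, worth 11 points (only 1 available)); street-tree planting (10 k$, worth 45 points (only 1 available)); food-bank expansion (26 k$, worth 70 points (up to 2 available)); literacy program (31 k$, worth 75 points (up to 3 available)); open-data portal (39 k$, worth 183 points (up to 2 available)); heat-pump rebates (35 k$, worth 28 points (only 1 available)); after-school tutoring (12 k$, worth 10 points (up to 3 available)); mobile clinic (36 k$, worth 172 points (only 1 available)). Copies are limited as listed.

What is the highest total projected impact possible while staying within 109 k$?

Greedy by ratio would take 2×job-training center + youth orchestra + street-tree planting + mobile clinic: 105 k$ used, total 554.
Dropping mobile clinic frees 36 k$; slotting in open-data portal (39 k$) lifts the total to 565 at 108 k$.

565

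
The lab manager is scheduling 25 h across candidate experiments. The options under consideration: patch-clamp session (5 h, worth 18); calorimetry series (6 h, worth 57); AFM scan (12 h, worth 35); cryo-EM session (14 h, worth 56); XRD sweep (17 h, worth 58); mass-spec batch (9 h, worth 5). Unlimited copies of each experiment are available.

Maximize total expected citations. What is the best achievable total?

4×calorimetry series uses 24 of the 25 h and totals 228.

228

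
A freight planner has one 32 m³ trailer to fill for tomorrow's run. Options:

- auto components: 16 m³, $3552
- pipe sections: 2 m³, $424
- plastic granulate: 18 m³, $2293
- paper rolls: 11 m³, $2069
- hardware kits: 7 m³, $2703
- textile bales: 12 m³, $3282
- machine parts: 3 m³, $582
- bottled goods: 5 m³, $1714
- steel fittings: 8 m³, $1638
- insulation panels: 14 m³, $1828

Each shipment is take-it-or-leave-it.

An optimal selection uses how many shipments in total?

4

Best achievable revenue is 9337.
One optimal bundle: hardware kits + textile bales + bottled goods + steel fittings (32 m³).
Any selection reaching 9337 contains exactly 4 shipments.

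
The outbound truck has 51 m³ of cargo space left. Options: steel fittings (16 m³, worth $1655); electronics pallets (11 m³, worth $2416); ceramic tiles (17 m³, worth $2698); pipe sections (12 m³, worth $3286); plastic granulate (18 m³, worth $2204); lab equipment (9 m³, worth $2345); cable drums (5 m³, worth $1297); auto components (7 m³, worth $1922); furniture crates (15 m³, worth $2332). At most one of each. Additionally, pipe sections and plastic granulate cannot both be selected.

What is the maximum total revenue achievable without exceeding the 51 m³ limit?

11548

A density-first pass picks electronics pallets + pipe sections + lab equipment + cable drums + auto components — 11266 at 44 m³.
The 11 m³ tied up in electronics pallets is better spent on ceramic tiles — total rises to 11548 (50 m³).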